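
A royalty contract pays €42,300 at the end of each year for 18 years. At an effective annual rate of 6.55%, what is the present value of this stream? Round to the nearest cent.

PV = PMT · [1 − (1+i)^(−n)] / i = 42300 · 10.394174 = 439,673.5718

€439,673.57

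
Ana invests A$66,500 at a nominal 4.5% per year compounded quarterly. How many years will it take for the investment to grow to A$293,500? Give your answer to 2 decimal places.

33.18 years

Periodic rate i = 0.045/4 = 0.01125.
n = ln(293500/66500) / ln(1+0.01125) = ln(4.41353) / 0.011187 = 132.7121 quarters
= 132.7121/4 years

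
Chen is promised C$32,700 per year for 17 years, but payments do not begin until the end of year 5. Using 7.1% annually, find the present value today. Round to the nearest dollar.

C$240,980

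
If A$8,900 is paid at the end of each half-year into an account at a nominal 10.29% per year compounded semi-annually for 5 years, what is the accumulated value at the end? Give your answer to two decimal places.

A$112,703.79

With 2 periods per year: i = 0.05145, n = 10.
FV = PMT · [(1+i)^n − 1] / i = 8900 · 12.663347 = 112,703.7856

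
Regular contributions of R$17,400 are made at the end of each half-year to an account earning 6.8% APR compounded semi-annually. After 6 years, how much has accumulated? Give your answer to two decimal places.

With 2 periods per year: i = 0.034, n = 12.
Accumulation factor s(12|0.034) = 14.518877; FV = 17400 × 14.518877 = 252,628.4614

R$252,628.46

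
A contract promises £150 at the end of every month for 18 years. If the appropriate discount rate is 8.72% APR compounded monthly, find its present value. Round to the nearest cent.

£16,321.52

Periodic rate i = 0.0872/12 = 0.00726667; n = 18 × 12 = 216 periods.
Annuity factor a(216|0.00726667) = 108.810139; PV = 150 × 108.810139 = 16,321.5209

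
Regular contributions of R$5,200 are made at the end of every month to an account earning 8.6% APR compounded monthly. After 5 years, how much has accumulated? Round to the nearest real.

R$388,115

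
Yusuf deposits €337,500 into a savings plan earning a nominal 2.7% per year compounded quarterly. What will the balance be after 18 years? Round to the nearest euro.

Periodic rate i = 0.027/4 = 0.00675; n = 18 × 4 = 72 periods.
FV = 337,500 × (1 + 0.00675)^72 = 547,812.2421

€547,812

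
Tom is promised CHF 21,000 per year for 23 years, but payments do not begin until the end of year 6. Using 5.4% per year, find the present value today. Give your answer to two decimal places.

CHF 209,782.16

Value one period before first payment (t=5): 21000 × [1 − (1+0.054)^(−23)] / 0.054 = 21000 × 12.994283 = 272,879.9419
Discount back 5 years: 272,879.9419 × (1+0.054)^(−5) = 272,879.9419 × 0.768771 = 209,782.1633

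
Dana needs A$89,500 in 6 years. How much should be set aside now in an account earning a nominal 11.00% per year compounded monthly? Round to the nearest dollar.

A$46,397

Periodic rate i = 0.11/12 = 0.00916667; n = 6 × 12 = 72 periods.
Discount factor = (1+0.00916667)^(−72) = 0.518408; PV = 89,500 × 0.518408 = 46,397.4855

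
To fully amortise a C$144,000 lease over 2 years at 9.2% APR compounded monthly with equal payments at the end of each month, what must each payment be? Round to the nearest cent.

With 12 periods per year: i = 0.00766667, n = 24.
PMT = 144000 / ( [1 − (1+0.00766667)^(−24)] / 0.00766667 ) = 144000 / 21.845241 = 6,591.8247

C$6,591.82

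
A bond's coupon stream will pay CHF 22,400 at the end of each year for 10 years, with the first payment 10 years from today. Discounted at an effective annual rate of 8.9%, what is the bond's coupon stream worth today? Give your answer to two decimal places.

CHF 67,032.83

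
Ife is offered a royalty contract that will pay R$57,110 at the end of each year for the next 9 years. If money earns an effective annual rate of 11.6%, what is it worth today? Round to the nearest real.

R$308,979

PV = 57110 × [1 − (1+0.116)^(−9)] / 0.116 = 57110 × 5.410252 = 308,979.4838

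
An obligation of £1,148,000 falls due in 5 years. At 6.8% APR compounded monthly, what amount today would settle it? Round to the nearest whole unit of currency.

With 12 periods per year: i = 0.00566667, n = 60.
PV = 1,148,000 / (1 + 0.00566667)^60 = 1,148,000 / 1.403600 = 817,896.8974

£817,897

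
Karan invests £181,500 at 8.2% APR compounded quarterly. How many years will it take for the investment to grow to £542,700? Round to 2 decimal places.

13.49 years

Periodic rate i = 0.082/4 = 0.0205.
(1+i)^n = 542700/181500 = 2.99008, so n = ln 2.99008 / ln 1.0205 = 53.9751 quarters
= 53.9751/4 years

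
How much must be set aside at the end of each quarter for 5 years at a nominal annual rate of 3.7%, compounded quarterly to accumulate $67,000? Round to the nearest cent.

With 4 periods per year: i = 0.00925, n = 20.
PMT = 67000 / ( [(1+0.00925)^20 − 1] / 0.00925 ) = 67000 / 21.858992 = 3,065.1002

$3,065.10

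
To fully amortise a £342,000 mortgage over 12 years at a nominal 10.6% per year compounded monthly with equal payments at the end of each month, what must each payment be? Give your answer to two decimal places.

Periodic rate i = 0.106/12 = 0.00883333; n = 12 × 12 = 144 periods.
Annuity-PV factor = 81.301104; PMT = 342000 / 81.301104 = 4,206.5849

£4,206.58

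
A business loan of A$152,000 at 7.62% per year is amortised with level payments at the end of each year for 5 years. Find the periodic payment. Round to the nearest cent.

A$37,688.87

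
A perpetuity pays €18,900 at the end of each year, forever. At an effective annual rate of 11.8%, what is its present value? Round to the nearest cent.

€160,169.49

PV = PMT / i = 18900 / 0.118 = 160,169.4915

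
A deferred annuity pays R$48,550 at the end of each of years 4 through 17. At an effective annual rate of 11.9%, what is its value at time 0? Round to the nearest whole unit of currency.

Value one period before first payment (t=3): 48550 × [1 − (1+0.119)^(−14)] / 0.119 = 48550 × 6.662229 = 323,451.2094
Discount back 3 years: 323,451.2094 × (1+0.119)^(−3) = 323,451.2094 × 0.713690 = 230,843.9621

R$230,844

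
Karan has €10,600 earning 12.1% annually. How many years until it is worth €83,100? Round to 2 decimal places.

n = ln(83100/10600) / ln(1+0.121) = ln(7.83962) / 0.114221 = 18.0281 years

18.03 years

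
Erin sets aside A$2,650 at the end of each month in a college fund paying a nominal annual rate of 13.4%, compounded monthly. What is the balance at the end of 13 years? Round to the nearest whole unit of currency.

A$1,104,433

With 12 periods per year: i = 0.0111667, n = 156.
Accumulation factor s(156|0.0111667) = 416.767197; FV = 2650 × 416.767197 = 1,104,433.0732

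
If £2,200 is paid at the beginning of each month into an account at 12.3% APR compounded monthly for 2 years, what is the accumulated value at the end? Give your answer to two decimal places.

£60,127.92

Periodic rate i = 0.123/12 = 0.01025; n = 2 × 12 = 24 periods.
Accumulation factor s(24|0.01025) × (1+i) = 27.330873; FV = 2200 × 27.330873 = 60,127.9217
Payments are at the start of each period, so multiply by (1+i).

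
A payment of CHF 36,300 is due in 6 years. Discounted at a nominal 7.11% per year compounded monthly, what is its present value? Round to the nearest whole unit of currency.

Periodic rate i = 0.0711/12 = 0.005925; n = 6 × 12 = 72 periods.
PV = FV·(1+i)^(−n) = 36,300 × 0.653547 = 23,723.7480

CHF 23,724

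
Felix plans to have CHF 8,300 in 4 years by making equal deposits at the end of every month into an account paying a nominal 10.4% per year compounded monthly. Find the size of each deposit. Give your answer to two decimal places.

Periodic rate i = 0.104/12 = 0.00866667; n = 4 × 12 = 48 periods.
FV-annuity factor = 59.212079; PMT = 8300 / 59.212079 = 140.1741

CHF 140.17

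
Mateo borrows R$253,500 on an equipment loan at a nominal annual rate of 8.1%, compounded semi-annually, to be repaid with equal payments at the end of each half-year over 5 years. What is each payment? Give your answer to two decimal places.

R$31,332.10

Periodic rate i = 0.081/2 = 0.0405; n = 5 × 2 = 10 periods.
Annuity-PV factor = 8.090745; PMT = 253500 / 8.090745 = 31,332.0969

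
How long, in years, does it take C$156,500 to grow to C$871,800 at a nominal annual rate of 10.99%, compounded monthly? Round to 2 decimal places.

Periodic rate i = 0.1099/12 = 0.00915833.
n = ln(871800/156500) / ln(1+0.00915833) = ln(5.57061) / 0.009117 = 188.3920 months
= 188.3920/12 years

15.70 years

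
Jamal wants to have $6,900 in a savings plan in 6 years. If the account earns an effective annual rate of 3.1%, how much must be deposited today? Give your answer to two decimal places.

PV = 6,900 / (1 + 0.031)^6 = 6,900 / 1.201025 = 5,745.0935

$5,745.09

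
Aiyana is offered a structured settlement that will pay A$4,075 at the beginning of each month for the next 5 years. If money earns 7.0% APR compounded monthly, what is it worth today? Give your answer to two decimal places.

A$206,996.10

i = 0.07/12 = 0.00583333 per month; n = 5·12 = 60.
Annuity factor a(60|0.00583333) × (1+i) = 50.796588; PV = 4075 × 50.796588 = 206,996.0980
(annuity-due: payments at period start, so ×(1+i).)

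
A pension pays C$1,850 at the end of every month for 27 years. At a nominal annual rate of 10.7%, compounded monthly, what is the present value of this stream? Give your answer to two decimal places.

C$195,785.59

Periodic rate i = 0.107/12 = 0.00891667; n = 27 × 12 = 324 periods.
PV = PMT · [1 − (1+i)^(−n)] / i = 1850 · 105.830051 = 195,785.5948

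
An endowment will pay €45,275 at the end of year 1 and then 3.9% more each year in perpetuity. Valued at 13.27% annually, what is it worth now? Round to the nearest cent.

€483,191.04

PV = D₁/(r − g) = 45275/(0.1327 − 0.039) = 483,191.0352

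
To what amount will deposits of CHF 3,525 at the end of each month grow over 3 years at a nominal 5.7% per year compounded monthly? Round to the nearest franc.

CHF 138,039

Periodic rate i = 0.057/12 = 0.00475; n = 3 × 12 = 36 periods.
FV = PMT · [(1+i)^n − 1] / i = 3525 · 39.160106 = 138,039.3734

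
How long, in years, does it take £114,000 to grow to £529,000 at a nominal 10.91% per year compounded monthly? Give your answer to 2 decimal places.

14.13 years

Periodic rate i = 0.1091/12 = 0.00909167.
(1+i)^n = 529000/114000 = 4.64035, so n = ln 4.64035 / ln 1.00909 = 169.5791 months
= 169.5791/12 years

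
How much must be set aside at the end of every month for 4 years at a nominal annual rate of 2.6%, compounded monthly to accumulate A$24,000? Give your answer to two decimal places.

A$474.99

With 12 periods per year: i = 0.00216667, n = 48.
FV-annuity factor = 50.527213; PMT = 24000 / 50.527213 = 474.9916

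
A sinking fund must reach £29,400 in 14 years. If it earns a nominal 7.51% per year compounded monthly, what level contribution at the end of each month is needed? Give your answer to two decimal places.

£99.33

i = 0.0751/12 = 0.00625833 per month; n = 14·12 = 168.
FV-annuity factor = 295.972444; PMT = 29400 / 295.972444 = 99.3336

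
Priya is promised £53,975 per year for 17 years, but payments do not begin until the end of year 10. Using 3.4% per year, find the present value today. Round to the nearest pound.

£509,427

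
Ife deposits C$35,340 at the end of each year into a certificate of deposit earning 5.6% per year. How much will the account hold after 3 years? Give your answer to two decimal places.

C$112,067.95

FV = 35340 × [(1+0.056)^3 − 1] / 0.056 = 35340 × 3.171136 = 112,067.9462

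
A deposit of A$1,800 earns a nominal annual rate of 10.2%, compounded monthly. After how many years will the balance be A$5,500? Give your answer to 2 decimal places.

Periodic rate i = 0.102/12 = 0.0085.
(1+i)^n = 5500/1800 = 3.05556, so n = ln 3.05556 / ln 1.0085 = 131.9649 months
= 131.9649/12 years

11.00 years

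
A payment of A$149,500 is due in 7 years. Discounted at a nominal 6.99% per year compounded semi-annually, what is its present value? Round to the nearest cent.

A$92,420.86

With 2 periods per year: i = 0.03495, n = 14.
PV = FV·(1+i)^(−n) = 149,500 × 0.618200 = 92,420.8649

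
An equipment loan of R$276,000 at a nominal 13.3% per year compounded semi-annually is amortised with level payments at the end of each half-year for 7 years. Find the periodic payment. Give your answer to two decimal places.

i = 0.133/2 = 0.0665 per half-year; n = 7·2 = 14.
PMT = 276000 / ( [1 − (1+0.0665)^(−14)] / 0.0665 ) = 276000 / 8.932023 = 30,900.0564

R$30,900.06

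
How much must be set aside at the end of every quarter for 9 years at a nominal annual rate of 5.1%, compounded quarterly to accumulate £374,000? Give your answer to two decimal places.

£8,251.35

Periodic rate i = 0.051/4 = 0.01275; n = 9 × 4 = 36 periods.
FV-annuity factor = 45.325943; PMT = 374000 / 45.325943 = 8,251.3451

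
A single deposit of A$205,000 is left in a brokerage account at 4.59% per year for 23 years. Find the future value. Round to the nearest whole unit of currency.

FV = 205,000 × (1 + 0.0459)^23 = 575,476.5217

A$575,477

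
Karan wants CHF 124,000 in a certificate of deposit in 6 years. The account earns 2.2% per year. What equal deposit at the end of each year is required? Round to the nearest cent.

CHF 19,558.85

FV-annuity factor = 6.339841; PMT = 124000 / 6.339841 = 19,558.8497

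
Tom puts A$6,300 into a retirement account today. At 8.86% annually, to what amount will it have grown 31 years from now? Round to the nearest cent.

A$87,550.53

6,300 × (1+0.0886)^31 = 6,300 × 13.896910 = 87,550.5299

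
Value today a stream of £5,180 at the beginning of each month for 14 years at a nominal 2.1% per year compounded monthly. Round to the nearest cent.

£754,733.15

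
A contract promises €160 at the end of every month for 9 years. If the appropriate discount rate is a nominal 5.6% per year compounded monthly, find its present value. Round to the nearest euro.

€13,549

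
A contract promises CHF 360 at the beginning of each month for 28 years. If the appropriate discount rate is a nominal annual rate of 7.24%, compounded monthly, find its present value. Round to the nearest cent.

CHF 52,074.23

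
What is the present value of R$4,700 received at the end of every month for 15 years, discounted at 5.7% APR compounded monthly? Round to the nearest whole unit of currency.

Periodic rate i = 0.057/12 = 0.00475; n = 15 × 12 = 180 periods.
PV = 4700 × [1 − (1+0.00475)^(−180)] / 0.00475 = 4700 × 120.811594 = 567,814.4917

R$567,814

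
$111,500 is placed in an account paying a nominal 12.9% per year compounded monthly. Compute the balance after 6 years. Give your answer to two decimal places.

$240,782.47

With 12 periods per year: i = 0.01075, n = 72.
111,500 × (1+0.01075)^72 = 111,500 × 2.159484 = 240,782.4714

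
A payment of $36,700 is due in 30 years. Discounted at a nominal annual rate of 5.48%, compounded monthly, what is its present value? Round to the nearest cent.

With 12 periods per year: i = 0.00456667, n = 360.
PV = FV·(1+i)^(−n) = 36,700 × 0.193930 = 7,117.2340

$7,117.23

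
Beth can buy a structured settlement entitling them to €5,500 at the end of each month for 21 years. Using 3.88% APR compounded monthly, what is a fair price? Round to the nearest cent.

i = 0.0388/12 = 0.00323333 per month; n = 21·12 = 252.
PV = 5500 × [1 − (1+0.00323333)^(−252)] / 0.00323333 = 5500 × 172.172109 = 946,946.6004

€946,946.60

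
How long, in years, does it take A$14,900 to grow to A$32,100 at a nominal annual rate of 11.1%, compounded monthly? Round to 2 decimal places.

Periodic rate i = 0.111/12 = 0.00925.
(1+i)^n = 32100/14900 = 2.15436, so n = ln 2.15436 / ln 1.00925 = 83.3556 months
= 83.3556/12 years

6.95 years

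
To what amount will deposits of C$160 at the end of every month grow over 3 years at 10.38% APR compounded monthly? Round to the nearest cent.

C$6,723.85

Periodic rate i = 0.1038/12 = 0.00865; n = 3 × 12 = 36 periods.
Accumulation factor s(36|0.00865) = 42.024065; FV = 160 × 42.024065 = 6,723.8505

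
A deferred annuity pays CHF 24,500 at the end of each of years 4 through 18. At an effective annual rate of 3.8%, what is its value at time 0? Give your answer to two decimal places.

CHF 247,007.40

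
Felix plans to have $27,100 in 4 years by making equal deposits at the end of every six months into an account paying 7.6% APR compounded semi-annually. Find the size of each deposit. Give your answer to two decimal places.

$2,962.13

Periodic rate i = 0.076/2 = 0.038; n = 4 × 2 = 8 periods.
PMT = 27100 / ( [(1+0.038)^8 − 1] / 0.038 ) = 27100 / 9.148824 = 2,962.1293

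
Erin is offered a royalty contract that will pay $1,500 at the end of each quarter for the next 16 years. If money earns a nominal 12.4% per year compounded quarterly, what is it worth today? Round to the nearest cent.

$41,529.45

i = 0.124/4 = 0.031 per quarter; n = 16·4 = 64.
PV = 1500 × [1 − (1+0.031)^(−64)] / 0.031 = 1500 × 27.686301 = 41,529.4520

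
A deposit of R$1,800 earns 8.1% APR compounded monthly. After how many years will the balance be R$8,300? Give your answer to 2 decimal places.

Periodic rate i = 0.081/12 = 0.00675.
n = ln(8300/1800) / ln(1+0.00675) = ln(4.61111) / 0.006727 = 227.2032 months
= 227.2032/12 years

18.93 years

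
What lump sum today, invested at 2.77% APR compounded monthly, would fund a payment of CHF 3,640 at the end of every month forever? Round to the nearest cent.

CHF 1,576,895.31

Periodic rate i = 0.0277/12 = 0.00230833.
PV = PMT / i = 3640 / 0.00230833 = 1,576,895.3069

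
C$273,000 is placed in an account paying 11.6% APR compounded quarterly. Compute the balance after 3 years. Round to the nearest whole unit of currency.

C$384,722

Periodic rate i = 0.116/4 = 0.029; n = 3 × 4 = 12 periods.
FV = PV·(1+i)^n = 273,000 × 1.409238 = 384,722.1084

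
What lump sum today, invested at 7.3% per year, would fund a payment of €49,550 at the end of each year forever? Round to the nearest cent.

€678,767.12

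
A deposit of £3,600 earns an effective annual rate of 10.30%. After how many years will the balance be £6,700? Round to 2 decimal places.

(1+i)^n = 6700/3600 = 1.86111, so n = ln 1.86111 / ln 1.103 = 6.3363 years

6.34 years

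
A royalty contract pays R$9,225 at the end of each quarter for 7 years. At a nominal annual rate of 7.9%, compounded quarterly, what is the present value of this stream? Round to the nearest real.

With 4 periods per year: i = 0.01975, n = 28.
PV = 9225 × [1 − (1+0.01975)^(−28)] / 0.01975 = 9225 × 21.350360 = 196,957.0746

R$196,957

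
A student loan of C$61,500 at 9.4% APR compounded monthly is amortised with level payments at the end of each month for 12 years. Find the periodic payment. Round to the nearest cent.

With 12 periods per year: i = 0.00783333, n = 144.
PMT = 61500 / ( [1 − (1+0.00783333)^(−144)] / 0.00783333 ) = 61500 / 86.156720 = 713.8155

C$713.82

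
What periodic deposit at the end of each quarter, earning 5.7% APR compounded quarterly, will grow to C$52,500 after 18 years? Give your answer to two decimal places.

i = 0.057/4 = 0.01425 per quarter; n = 18·4 = 72.
PMT = 52500 / ( [(1+0.01425)^72 − 1] / 0.01425 ) = 52500 / 124.193255 = 422.7283

C$422.73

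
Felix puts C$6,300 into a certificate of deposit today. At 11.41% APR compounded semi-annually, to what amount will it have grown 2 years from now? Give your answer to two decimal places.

C$7,865.43

Periodic rate i = 0.1141/2 = 0.05705; n = 2 × 2 = 4 periods.
FV = PV·(1+i)^n = 6,300 × 1.248482 = 7,865.4336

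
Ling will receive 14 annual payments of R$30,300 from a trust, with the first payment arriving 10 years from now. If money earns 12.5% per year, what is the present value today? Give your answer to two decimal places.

PV at t=9 (ordinary 14-year annuity): 30300 × a(14|0.125) = 30300 × 6.462006 = 195,798.7784
Discount back 9 years: 195,798.7784 × (1+0.125)^(−9) = 195,798.7784 × 0.346439 = 67,832.4145

R$67,832.41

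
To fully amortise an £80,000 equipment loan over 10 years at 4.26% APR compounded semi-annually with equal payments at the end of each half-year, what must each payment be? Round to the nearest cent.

i = 0.0426/2 = 0.0213 per half-year; n = 10·2 = 20.
Annuity-PV factor = 16.148141; PMT = 80000 / 16.148141 = 4,954.1306

£4,954.13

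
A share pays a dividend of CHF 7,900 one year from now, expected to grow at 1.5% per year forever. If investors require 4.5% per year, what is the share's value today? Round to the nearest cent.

CHF 263,333.33

PV = D₁/(r − g) = 7900/(0.045 − 0.015) = 263,333.3333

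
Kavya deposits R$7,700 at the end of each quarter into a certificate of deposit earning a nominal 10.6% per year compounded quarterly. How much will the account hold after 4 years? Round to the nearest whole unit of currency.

R$150,992

Periodic rate i = 0.106/4 = 0.0265; n = 4 × 4 = 16 periods.
FV = 7700 × [(1+0.0265)^16 − 1] / 0.0265 = 7700 × 19.609392 = 150,992.3211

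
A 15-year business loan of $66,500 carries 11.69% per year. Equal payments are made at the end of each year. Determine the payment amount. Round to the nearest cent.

Annuity-PV factor = 6.925132; PMT = 66500 / 6.925132 = 9,602.7047

$9,602.70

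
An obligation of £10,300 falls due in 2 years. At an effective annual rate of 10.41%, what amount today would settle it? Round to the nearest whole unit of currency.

£8,449

PV = FV·(1+i)^(−n) = 10,300 × 0.820320 = 8,449.2937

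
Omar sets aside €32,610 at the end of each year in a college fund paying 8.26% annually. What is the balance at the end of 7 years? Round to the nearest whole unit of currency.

Accumulation factor s(7|0.0826) = 8.994126; FV = 32610 × 8.994126 = 293,298.4483

€293,298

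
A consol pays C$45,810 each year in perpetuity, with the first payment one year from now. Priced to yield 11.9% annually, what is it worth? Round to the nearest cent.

C$384,957.98

PV = C/r = 45810/0.119 = 384,957.9832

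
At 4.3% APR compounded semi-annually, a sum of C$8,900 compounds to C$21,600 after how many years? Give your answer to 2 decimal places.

Periodic rate i = 0.043/2 = 0.0215.
(1+i)^n = 21600/8900 = 2.42697, so n = ln 2.42697 / ln 1.0215 = 41.6809 half-years
= 41.6809/2 years

20.84 years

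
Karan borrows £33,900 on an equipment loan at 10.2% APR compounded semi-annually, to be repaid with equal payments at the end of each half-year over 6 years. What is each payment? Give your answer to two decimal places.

With 2 periods per year: i = 0.051, n = 12.
PMT = 33900 / ( [1 − (1+0.051)^(−12)] / 0.051 ) = 33900 / 8.813475 = 3,846.3830

£3,846.38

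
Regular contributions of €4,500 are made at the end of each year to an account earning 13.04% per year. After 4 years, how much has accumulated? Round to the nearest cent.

€21,836.85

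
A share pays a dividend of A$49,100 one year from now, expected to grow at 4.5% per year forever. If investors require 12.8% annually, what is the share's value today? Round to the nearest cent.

A$591,566.27

PV = PMT / (i − g) = 49100 / (0.128 − 0.045) = 49100 / 0.083000 = 591,566.2651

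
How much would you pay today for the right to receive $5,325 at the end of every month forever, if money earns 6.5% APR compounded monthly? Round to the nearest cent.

Periodic rate i = 0.065/12 = 0.00541667.
PV = PMT / i = 5325 / 0.00541667 = 983,076.9231

$983,076.92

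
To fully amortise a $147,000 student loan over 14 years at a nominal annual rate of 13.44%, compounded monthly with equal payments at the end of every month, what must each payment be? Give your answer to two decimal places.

$1,945.98

With 12 periods per year: i = 0.0112, n = 168.
PMT = 147000 / ( [1 − (1+0.0112)^(−168)] / 0.0112 ) = 147000 / 75.540366 = 1,945.9794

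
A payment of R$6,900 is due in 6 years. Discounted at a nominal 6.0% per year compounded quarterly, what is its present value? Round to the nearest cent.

R$4,826.85

With 4 periods per year: i = 0.015, n = 24.
PV = 6,900 / (1 + 0.015)^24 = 6,900 / 1.429503 = 4,826.8530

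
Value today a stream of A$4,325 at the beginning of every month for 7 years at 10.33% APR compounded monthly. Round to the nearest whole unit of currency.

A$260,087

With 12 periods per year: i = 0.00860833, n = 84.
PV = 4325 × [1 − (1+0.00860833)^(−84)] / 0.00860833 × (1+i) = 4325 × 60.135753 = 260,087.1305
(annuity-due: payments at period start, so ×(1+i).)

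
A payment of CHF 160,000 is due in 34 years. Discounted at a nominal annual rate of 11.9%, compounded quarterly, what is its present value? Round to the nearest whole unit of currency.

CHF 2,969

Periodic rate i = 0.119/4 = 0.02975; n = 34 × 4 = 136 periods.
PV = FV·(1+i)^(−n) = 160,000 × 0.018556 = 2,968.8968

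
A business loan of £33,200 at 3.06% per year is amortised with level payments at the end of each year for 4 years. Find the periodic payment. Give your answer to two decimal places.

PMT = 33200 / ( [1 − (1+0.0306)^(−4)] / 0.0306 ) = 33200 / 3.711771 = 8,944.5166

£8,944.52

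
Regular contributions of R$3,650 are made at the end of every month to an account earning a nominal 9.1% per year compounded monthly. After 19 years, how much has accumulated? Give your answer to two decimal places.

Periodic rate i = 0.091/12 = 0.00758333; n = 19 × 12 = 228 periods.
FV = 3650 × [(1+0.00758333)^228 − 1] / 0.00758333 = 3650 × 606.379702 = 2,213,285.9121

R$2,213,285.91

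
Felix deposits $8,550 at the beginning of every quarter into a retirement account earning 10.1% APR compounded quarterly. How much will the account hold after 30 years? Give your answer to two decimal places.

i = 0.101/4 = 0.02525 per quarter; n = 30·4 = 120.
FV = PMT · [(1+i)^n − 1] / i × (1+i) = 8550 · 768.756065 = 6,572,864.3563
(annuity-due: payments at period start, so ×(1+i).)

$6,572,864.36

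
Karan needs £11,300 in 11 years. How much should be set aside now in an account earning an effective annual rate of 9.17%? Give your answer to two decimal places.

£4,304.69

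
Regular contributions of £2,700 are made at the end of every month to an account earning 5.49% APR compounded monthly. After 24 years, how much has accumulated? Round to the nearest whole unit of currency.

i = 0.0549/12 = 0.004575 per month; n = 24·12 = 288.
FV = 2700 × [(1+0.004575)^288 − 1] / 0.004575 = 2700 × 595.244444 = 1,607,159.9980

£1,607,160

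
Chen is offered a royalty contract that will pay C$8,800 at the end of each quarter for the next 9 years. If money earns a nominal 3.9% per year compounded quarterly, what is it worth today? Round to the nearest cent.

C$266,092.50

Periodic rate i = 0.039/4 = 0.00975; n = 9 × 4 = 36 periods.
Annuity factor a(36|0.00975) = 30.237784; PV = 8800 × 30.237784 = 266,092.5020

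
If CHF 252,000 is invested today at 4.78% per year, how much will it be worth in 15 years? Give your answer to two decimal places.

252,000 × (1+0.0478)^15 = 252,000 × 2.014540 = 507,664.0995

CHF 507,664.10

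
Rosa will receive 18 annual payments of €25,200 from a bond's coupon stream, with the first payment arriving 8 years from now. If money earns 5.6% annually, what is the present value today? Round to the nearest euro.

Value one period before first payment (t=7): 25200 × [1 − (1+0.056)^(−18)] / 0.056 = 25200 × 11.160434 = 281,242.9262
PV₀ = 281,242.9262 / (1+0.056)^7 = 281,242.9262 / 1.464359 = 192,058.7865

€192,059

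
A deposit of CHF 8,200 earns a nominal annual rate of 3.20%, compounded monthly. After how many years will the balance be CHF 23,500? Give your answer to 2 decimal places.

32.95 years

Periodic rate i = 0.032/12 = 0.00266667.
n = ln(23500/8200) / ln(1+0.00266667) = ln(2.86585) / 0.002663 = 395.3510 months
= 395.3510/12 years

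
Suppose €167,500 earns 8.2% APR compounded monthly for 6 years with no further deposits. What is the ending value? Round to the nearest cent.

€273,502.28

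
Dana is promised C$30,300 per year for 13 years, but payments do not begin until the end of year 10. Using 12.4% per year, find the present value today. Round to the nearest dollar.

Value one period before first payment (t=9): 30300 × [1 − (1+0.124)^(−13)] / 0.124 = 30300 × 6.300038 = 190,891.1527
Discount back 9 years: 190,891.1527 × (1+0.124)^(−9) = 190,891.1527 × 0.349223 = 66,663.6363

C$66,664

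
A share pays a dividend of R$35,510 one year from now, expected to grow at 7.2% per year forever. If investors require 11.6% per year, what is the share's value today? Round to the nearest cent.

PV = D₁/(r − g) = 35510/(0.116 − 0.072) = 807,045.4545

R$807,045.45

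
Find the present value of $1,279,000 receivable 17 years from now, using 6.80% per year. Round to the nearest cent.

PV = FV·(1+i)^(−n) = 1,279,000 × 0.326805 = 417,983.6063

$417,983.61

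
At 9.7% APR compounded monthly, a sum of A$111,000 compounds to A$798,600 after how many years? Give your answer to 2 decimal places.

Periodic rate i = 0.097/12 = 0.00808333.
n = ln(798600/111000) / ln(1+0.00808333) = ln(7.19459) / 0.008051 = 245.1086 months
= 245.1086/12 years

20.43 years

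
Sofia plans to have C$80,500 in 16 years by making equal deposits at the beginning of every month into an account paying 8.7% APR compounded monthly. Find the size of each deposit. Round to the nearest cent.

Periodic rate i = 0.087/12 = 0.00725; n = 16 × 12 = 192 periods.
PMT = 80500 / ( [(1+0.00725)^192 − 1] / 0.00725 × (1+i) ) = 80500 / 417.173291 = 192.9654

C$192.97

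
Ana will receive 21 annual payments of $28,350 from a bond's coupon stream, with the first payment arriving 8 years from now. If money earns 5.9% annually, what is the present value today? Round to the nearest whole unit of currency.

$225,165

PV at t=7 (ordinary 21-year annuity): 28350 × a(21|0.059) = 28350 × 11.863662 = 336,334.8260
Discount back 7 years: 336,334.8260 × (1+0.059)^(−7) = 336,334.8260 × 0.669466 = 225,164.6029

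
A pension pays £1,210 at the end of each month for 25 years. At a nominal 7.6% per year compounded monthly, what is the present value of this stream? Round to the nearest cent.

Periodic rate i = 0.076/12 = 0.00633333; n = 25 × 12 = 300 periods.
PV = PMT · [1 − (1+i)^(−n)] / i = 1210 · 134.136721 = 162,305.4327

£162,305.43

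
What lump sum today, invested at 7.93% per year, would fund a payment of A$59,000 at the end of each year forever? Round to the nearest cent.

PV = C/r = 59000/0.0793 = 744,010.0883

A$744,010.09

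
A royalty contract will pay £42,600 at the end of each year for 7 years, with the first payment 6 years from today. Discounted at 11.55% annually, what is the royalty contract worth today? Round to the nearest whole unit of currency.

£114,185

Value one period before first payment (t=5): 42600 × [1 − (1+0.1155)^(−7)] / 0.1155 = 42600 × 4.629623 = 197,221.9586
PV₀ = 197,221.9586 / (1+0.1155)^5 = 197,221.9586 / 1.727221 = 114,184.5631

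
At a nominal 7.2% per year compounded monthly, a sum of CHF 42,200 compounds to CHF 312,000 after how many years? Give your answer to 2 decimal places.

Periodic rate i = 0.072/12 = 0.006.
(1+i)^n = 312000/42200 = 7.39336, so n = ln 7.39336 / ln 1.006 = 334.4298 months
= 334.4298/12 years

27.87 years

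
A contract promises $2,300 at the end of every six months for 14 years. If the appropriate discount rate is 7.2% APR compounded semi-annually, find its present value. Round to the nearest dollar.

Periodic rate i = 0.072/2 = 0.036; n = 14 × 2 = 28 periods.
PV = 2300 × [1 − (1+0.036)^(−28)] / 0.036 = 2300 × 17.459093 = 40,155.9138

$40,156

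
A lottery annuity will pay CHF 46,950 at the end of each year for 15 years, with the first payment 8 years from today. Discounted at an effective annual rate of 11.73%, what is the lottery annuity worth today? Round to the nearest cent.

Value one period before first payment (t=7): 46950 × [1 − (1+0.1173)^(−15)] / 0.1173 = 46950 × 6.910214 = 324,434.5633
Discount back 7 years: 324,434.5633 × (1+0.1173)^(−7) = 324,434.5633 × 0.460057 = 149,258.3113

CHF 149,258.31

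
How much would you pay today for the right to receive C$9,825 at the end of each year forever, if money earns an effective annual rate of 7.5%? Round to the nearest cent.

PV = C/r = 9825/0.075 = 131,000.0000

C$131,000.00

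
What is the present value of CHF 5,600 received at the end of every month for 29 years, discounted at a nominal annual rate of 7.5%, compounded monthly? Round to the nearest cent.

With 12 periods per year: i = 0.00625, n = 348.
PV = PMT · [1 − (1+i)^(−n)] / i = 5600 · 141.699242 = 793,515.7529

CHF 793,515.75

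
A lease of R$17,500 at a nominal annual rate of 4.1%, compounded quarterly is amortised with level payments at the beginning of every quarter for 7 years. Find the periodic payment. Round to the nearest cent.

Periodic rate i = 0.041/4 = 0.01025; n = 7 × 4 = 28 periods.
PMT = 17500 / ( [1 − (1+0.01025)^(−28)] / 0.01025 × (1+i) ) = 17500 / 24.481664 = 714.8207

R$714.82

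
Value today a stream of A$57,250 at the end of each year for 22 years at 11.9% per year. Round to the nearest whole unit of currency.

A$440,545

PV = PMT · [1 − (1+i)^(−n)] / i = 57250 · 7.695104 = 440,544.6995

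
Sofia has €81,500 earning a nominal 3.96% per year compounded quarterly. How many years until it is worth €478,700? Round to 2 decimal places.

44.93 years

Periodic rate i = 0.0396/4 = 0.0099.
n = ln(478700/81500) / ln(1+0.0099) = ln(5.87362) / 0.009851 = 179.7192 quarters
= 179.7192/4 years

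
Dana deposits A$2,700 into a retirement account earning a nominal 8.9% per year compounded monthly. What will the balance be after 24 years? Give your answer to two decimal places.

A$22,677.42

i = 0.089/12 = 0.00741667 per month; n = 24·12 = 288.
2,700 × (1+0.00741667)^288 = 2,700 × 8.399044 = 22,677.4201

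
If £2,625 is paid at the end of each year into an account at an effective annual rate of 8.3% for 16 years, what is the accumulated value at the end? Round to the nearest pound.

£81,641

Accumulation factor s(16|0.083) = 31.101451; FV = 2625 × 31.101451 = 81,641.3086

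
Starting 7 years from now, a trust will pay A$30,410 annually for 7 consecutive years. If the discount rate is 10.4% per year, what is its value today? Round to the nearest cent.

PV at t=6 (ordinary 7-year annuity): 30410 × a(7|0.104) = 30410 × 4.804963 = 146,118.9233
PV₀ = 146,118.9233 / (1+0.104)^6 = 146,118.9233 / 1.810566 = 80,703.4355

A$80,703.44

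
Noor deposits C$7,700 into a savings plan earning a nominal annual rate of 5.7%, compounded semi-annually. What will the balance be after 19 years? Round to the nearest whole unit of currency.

Periodic rate i = 0.057/2 = 0.0285; n = 19 × 2 = 38 periods.
FV = 7,700 × (1 + 0.0285)^38 = 22,400.3072

C$22,400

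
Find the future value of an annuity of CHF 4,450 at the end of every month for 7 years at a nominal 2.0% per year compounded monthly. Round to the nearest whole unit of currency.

CHF 400,873

With 12 periods per year: i = 0.00166667, n = 84.
FV = 4450 × [(1+0.00166667)^84 − 1] / 0.00166667 = 4450 × 90.083854 = 400,873.1511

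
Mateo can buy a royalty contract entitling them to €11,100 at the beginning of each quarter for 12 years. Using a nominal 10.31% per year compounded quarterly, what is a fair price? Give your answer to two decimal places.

Periodic rate i = 0.1031/4 = 0.025775; n = 12 × 4 = 48 periods.
Annuity factor a(48|0.025775) × (1+i) = 28.065822; PV = 11100 × 28.065822 = 311,530.6254
(Beginning-of-period payments → annuity-due factor ×(1+i).)

€311,530.63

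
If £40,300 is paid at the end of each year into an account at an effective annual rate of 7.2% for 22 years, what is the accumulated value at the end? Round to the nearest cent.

£2,024,071.43

Accumulation factor s(22|0.072) = 50.225098; FV = 40300 × 50.225098 = 2,024,071.4337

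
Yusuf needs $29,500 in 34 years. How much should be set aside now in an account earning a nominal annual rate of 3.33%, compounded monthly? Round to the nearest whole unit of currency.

i = 0.0333/12 = 0.002775 per month; n = 34·12 = 408.
PV = FV·(1+i)^(−n) = 29,500 × 0.322829 = 9,523.4606

$9,523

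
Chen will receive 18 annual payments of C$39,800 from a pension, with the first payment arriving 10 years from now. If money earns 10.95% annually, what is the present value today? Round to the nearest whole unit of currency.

PV at t=9 (ordinary 18-year annuity): 39800 × a(18|0.1095) = 39800 × 7.725419 = 307,471.6854
PV₀ = 307,471.6854 / (1+0.1095)^9 = 307,471.6854 / 2.547685 = 120,686.6881

C$120,687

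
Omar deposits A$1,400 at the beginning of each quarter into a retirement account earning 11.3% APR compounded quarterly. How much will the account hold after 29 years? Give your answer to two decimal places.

With 4 periods per year: i = 0.02825, n = 116.
FV = PMT · [(1+i)^n − 1] / i × (1+i) = 1400 · 885.178659 = 1,239,250.1223
(annuity-due: payments at period start, so ×(1+i).)

A$1,239,250.12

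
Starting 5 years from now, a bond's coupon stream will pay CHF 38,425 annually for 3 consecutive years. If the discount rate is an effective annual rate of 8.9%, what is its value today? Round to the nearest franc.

Value one period before first payment (t=4): 38425 × [1 − (1+0.089)^(−3)] / 0.089 = 38425 × 2.535813 = 97,438.6066
Discount back 4 years: 97,438.6066 × (1+0.089)^(−4) = 97,438.6066 × 0.711031 = 69,281.8612

CHF 69,282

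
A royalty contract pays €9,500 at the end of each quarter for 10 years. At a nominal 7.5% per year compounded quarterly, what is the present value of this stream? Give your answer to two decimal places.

€265,666.43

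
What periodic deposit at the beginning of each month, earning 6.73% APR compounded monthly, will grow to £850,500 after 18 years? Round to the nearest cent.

Periodic rate i = 0.0673/12 = 0.00560833; n = 18 × 12 = 216 periods.
PMT = 850500 / ( [(1+0.00560833)^216 − 1] / 0.00560833 × (1+i) ) = 850500 / 420.802147 = 2,021.1399

£2,021.14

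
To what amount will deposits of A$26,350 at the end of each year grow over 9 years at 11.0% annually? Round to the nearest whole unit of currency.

FV = PMT · [(1+i)^n − 1] / i = 26350 · 14.163972 = 373,220.6633

A$373,221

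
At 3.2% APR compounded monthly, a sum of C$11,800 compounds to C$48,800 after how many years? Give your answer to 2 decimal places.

44.42 years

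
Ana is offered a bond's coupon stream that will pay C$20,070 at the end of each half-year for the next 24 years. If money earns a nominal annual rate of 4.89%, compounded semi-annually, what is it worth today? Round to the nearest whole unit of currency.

With 2 periods per year: i = 0.02445, n = 48.
PV = 20070 × [1 − (1+0.02445)^(−48)] / 0.02445 = 20070 × 28.071637 = 563,397.7465

C$563,398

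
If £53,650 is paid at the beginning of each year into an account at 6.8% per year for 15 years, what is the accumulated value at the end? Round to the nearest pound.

FV = 53650 × [(1+0.068)^15 − 1] / 0.068 × (1+i) = 53650 × 26.427966 = 1,417,860.3892
(Beginning-of-period payments → annuity-due factor ×(1+i).)

£1,417,860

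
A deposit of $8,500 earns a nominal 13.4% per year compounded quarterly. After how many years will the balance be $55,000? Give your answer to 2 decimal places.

14.17 years

Periodic rate i = 0.134/4 = 0.0335.
n = ln(55000/8500) / ln(1+0.0335) = ln(6.47059) / 0.032951 = 56.6678 quarters
= 56.6678/4 years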